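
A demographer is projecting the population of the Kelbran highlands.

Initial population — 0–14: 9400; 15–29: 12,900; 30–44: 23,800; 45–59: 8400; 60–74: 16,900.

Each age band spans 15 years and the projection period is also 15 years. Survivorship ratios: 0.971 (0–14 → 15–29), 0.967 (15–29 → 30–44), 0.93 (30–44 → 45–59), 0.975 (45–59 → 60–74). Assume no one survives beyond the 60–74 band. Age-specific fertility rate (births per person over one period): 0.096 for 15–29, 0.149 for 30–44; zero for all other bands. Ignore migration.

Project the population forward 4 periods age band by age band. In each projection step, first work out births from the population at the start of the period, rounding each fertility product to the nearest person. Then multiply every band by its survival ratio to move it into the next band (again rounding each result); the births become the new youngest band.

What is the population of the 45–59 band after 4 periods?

4178

(Bands numbered youngest = 1 to oldest = 5.)
— Period 1 —
Births: 12900 × 0.096 = 1238  |  23800 × 0.149 = 3546 — total 4784
Band 2: 9400 × 0.971 = 9127
Band 3: 12900 × 0.967 = 12474
Band 4: 23800 × 0.93 = 22134
Band 5: 8400 × 0.975 = 8190
→ [4784, 9127, 12474, 22134, 8190]
— Period 2 —
Births: 9127 × 0.096 = 876  |  12474 × 0.149 = 1859 — total 2735
Band 2: 4784 × 0.971 = 4645
Band 3: 9127 × 0.967 = 8826
Band 4: 12474 × 0.93 = 11601
Band 5: 22134 × 0.975 = 21581
→ [2735, 4645, 8826, 11601, 21581]
— Period 3 —
Births: 4645 × 0.096 = 446  |  8826 × 0.149 = 1315 — total 1761
Band 2: 2735 × 0.971 = 2656
Band 3: 4645 × 0.967 = 4492
Band 4: 8826 × 0.93 = 8208
Band 5: 11601 × 0.975 = 11311
→ [1761, 2656, 4492, 8208, 11311]
— Period 4 —
Births: 2656 × 0.096 = 255  |  4492 × 0.149 = 669 — total 924
Band 2: 1761 × 0.971 = 1710
Band 3: 2656 × 0.967 = 2568
Band 4: 4492 × 0.93 = 4178
Band 5: 8208 × 0.975 = 8003
→ [924, 1710, 2568, 4178, 8003]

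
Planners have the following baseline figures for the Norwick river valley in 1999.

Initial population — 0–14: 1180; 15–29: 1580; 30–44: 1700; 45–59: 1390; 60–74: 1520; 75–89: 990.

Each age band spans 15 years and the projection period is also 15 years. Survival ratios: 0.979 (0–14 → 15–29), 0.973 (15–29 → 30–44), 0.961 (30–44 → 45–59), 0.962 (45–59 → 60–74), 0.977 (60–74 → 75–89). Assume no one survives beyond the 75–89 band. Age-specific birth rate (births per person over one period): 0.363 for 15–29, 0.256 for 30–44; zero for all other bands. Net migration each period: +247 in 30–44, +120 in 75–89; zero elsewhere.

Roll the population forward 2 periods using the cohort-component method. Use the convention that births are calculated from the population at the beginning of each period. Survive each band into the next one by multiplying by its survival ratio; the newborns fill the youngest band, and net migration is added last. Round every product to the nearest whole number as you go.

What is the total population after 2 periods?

7947

Call the bands 1 to 6, youngest first.
— Period 1 —
Births: 1580 × 0.363 = 574, 1700 × 0.256 = 435 ⇒ total 1009
Band 2: 1180 × 0.979 = 1155
Band 3: 1580 × 0.973 = 1537
Band 4: 1700 × 0.961 = 1634
Band 5: 1390 × 0.962 = 1337
Band 6: 1520 × 0.977 = 1485
Net migration: Band 3 + 247 → 1784; Band 6 + 120 → 1605
→ [1009, 1155, 1784, 1634, 1337, 1605]
— Period 2 —
Births: 1155 × 0.363 = 419, 1784 × 0.256 = 457 ⇒ total 876
Band 2: 1009 × 0.979 = 988
Band 3: 1155 × 0.973 = 1124
Band 4: 1784 × 0.961 = 1714
Band 5: 1634 × 0.962 = 1572
Band 6: 1337 × 0.977 = 1306
Net migration: Band 3 + 247 → 1371; Band 6 + 120 → 1426
→ [876, 988, 1371, 1714, 1572, 1426]
Total after period 2: 876 + 988 + 1371 + 1714 + 1572 + 1426 = 7947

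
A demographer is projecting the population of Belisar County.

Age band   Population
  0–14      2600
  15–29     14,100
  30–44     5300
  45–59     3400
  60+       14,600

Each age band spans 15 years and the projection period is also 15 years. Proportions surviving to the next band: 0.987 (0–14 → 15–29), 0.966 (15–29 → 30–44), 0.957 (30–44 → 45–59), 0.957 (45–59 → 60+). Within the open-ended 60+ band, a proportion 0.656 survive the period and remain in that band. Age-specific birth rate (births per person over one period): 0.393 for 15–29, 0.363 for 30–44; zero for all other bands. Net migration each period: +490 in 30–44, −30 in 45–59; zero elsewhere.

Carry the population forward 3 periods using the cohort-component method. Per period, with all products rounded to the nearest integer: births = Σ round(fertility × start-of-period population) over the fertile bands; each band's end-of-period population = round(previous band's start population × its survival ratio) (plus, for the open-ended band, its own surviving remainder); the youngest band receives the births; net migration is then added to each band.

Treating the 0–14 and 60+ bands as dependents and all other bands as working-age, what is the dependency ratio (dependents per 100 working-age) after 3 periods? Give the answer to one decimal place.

155.2

Call the bands 1 to 5, youngest first.
After projecting period 1:
Births: 14100 × 0.393 = 5541  |  5300 × 0.363 = 1924 ⇒ total 7465
Band 2: 2600 × 0.987 = 2566
Band 3: 14100 × 0.966 = 13621
Band 4: 5300 × 0.957 = 5072
Band 5: 3400 × 0.957 + 14600 × 0.656 = 3254 + 9578 = 12832
Net migration: Band 3 + 490 → 14111; Band 4 − 30 → 5042
End of period: [7465, 2566, 14111, 5042, 12832]
After projecting period 2:
Births: 2566 × 0.393 = 1008  |  14111 × 0.363 = 5122 ⇒ total 6130
Band 2: 7465 × 0.987 = 7368
Band 3: 2566 × 0.966 = 2479
Band 4: 14111 × 0.957 = 13504
Band 5: 5042 × 0.957 + 12832 × 0.656 = 4825 + 8418 = 13243
Net migration: Band 3 + 490 → 2969; Band 4 − 30 → 13474
End of period: [6130, 7368, 2969, 13474, 13243]
After projecting period 3:
Births: 7368 × 0.393 = 2896  |  2969 × 0.363 = 1078 ⇒ total 3974
Band 2: 6130 × 0.987 = 6050
Band 3: 7368 × 0.966 = 7117
Band 4: 2969 × 0.957 = 2841
Band 5: 13474 × 0.957 + 13243 × 0.656 = 12895 + 8687 = 21582
Net migration: Band 3 + 490 → 7607; Band 4 − 30 → 2811
End of period: [3974, 6050, 7607, 2811, 21582]
Dependents (band 0–14 + band 60+) = 3974 + 21582 = 25556; working-age = 16468; ratio = 25556/16468 × 100 = 155.2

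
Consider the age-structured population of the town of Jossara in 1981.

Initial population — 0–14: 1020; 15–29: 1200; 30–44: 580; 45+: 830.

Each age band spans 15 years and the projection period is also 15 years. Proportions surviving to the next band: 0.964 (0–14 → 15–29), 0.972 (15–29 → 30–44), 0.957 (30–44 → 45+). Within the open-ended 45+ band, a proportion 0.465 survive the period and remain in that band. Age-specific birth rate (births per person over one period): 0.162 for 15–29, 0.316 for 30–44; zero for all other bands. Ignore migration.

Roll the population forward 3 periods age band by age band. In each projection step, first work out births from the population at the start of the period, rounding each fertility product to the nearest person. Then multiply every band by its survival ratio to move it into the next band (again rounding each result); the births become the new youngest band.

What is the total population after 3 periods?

2859

After projecting period 1:
Births: 1200 × 0.162 = 194 ; 580 × 0.316 = 183 → total 377
15–29: 1020 × 0.964 = 983
30–44: 1200 × 0.972 = 1166
45+: 580 × 0.957 + 830 × 0.465 = 555 + 386 = 941
→ [377, 983, 1166, 941]
After projecting period 2:
Births: 983 × 0.162 = 159 ; 1166 × 0.316 = 368 → total 527
15–29: 377 × 0.964 = 363
30–44: 983 × 0.972 = 955
45+: 1166 × 0.957 + 941 × 0.465 = 1116 + 438 = 1554
→ [527, 363, 955, 1554]
After projecting period 3:
Births: 363 × 0.162 = 59 ; 955 × 0.316 = 302 → total 361
15–29: 527 × 0.964 = 508
30–44: 363 × 0.972 = 353
45+: 955 × 0.957 + 1554 × 0.465 = 914 + 723 = 1637
→ [361, 508, 353, 1637]
Total after period 3: 361 + 508 + 353 + 1637 = 2859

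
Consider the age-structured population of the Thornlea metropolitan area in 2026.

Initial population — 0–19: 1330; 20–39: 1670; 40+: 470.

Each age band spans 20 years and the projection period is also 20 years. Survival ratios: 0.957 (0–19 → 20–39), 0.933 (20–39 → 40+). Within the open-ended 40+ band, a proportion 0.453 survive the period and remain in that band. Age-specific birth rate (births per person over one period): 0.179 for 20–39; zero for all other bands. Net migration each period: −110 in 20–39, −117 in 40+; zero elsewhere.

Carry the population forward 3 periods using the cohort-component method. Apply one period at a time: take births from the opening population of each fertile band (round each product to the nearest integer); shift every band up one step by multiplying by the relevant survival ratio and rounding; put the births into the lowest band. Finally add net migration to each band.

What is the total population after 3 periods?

946

[period 1]
Births: 1670 * 0.179 = 299
20–39: 1330 * 0.957 = 1273
40+: 1670 * 0.933 + 470 * 0.453 = 1558 + 213 = 1771
Net migration: 20–39 − 110 → 1163; 40+ − 117 → 1654
End of period: [299, 1163, 1654]
[period 2]
Births: 1163 * 0.179 = 208
20–39: 299 * 0.957 = 286
40+: 1163 * 0.933 + 1654 * 0.453 = 1085 + 749 = 1834
Net migration: 20–39 − 110 → 176; 40+ − 117 → 1717
End of period: [208, 176, 1717]
[period 3]
Births: 176 * 0.179 = 32
20–39: 208 * 0.957 = 199
40+: 176 * 0.933 + 1717 * 0.453 = 164 + 778 = 942
Net migration: 20–39 − 110 → 89; 40+ − 117 → 825
End of period: [32, 89, 825]
Total after period 3: 32 + 89 + 825 = 946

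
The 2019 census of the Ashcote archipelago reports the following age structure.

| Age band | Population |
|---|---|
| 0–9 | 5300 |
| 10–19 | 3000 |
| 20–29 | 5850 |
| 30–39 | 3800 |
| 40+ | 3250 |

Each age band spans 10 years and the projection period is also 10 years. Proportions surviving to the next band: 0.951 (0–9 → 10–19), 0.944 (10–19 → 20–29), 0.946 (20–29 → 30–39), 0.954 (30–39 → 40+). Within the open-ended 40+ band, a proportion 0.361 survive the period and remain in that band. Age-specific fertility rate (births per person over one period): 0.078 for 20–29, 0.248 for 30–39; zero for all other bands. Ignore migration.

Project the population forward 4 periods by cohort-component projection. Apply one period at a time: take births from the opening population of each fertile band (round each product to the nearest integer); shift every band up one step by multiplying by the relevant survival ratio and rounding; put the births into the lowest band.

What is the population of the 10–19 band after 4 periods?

Let group 1 be 0–9 through group 5 = 40+.
After projecting period 1:
Births: 5850 × 0.078 = 456, 3800 × 0.248 = 942 → 1398
Group 2: 5300 × 0.951 = 5040
Group 3: 3000 × 0.944 = 2832
Group 4: 5850 × 0.946 = 5534
Group 5: 3800 × 0.954 + 3250 × 0.361 = 3625 + 1173 = 4798
Giving 1398 / 5040 / 2832 / 5534 / 4798.
After projecting period 2:
Births: 2832 × 0.078 = 221, 5534 × 0.248 = 1372 → 1593
Group 2: 1398 × 0.951 = 1329
Group 3: 5040 × 0.944 = 4758
Group 4: 2832 × 0.946 = 2679
Group 5: 5534 × 0.954 + 4798 × 0.361 = 5279 + 1732 = 7011
Giving 1593 / 1329 / 4758 / 2679 / 7011.
After projecting period 3:
Births: 4758 × 0.078 = 371, 2679 × 0.248 = 664 → 1035
Group 2: 1593 × 0.951 = 1515
Group 3: 1329 × 0.944 = 1255
Group 4: 4758 × 0.946 = 4501
Group 5: 2679 × 0.954 + 7011 × 0.361 = 2556 + 2531 = 5087
Giving 1035 / 1515 / 1255 / 4501 / 5087.
After projecting period 4:
Births: 1255 × 0.078 = 98, 4501 × 0.248 = 1116 → 1214
Group 2: 1035 × 0.951 = 984
Group 3: 1515 × 0.944 = 1430
Group 4: 1255 × 0.946 = 1187
Group 5: 4501 × 0.954 + 5087 × 0.361 = 4294 + 1836 = 6130
Giving 1214 / 984 / 1430 / 1187 / 6130.

984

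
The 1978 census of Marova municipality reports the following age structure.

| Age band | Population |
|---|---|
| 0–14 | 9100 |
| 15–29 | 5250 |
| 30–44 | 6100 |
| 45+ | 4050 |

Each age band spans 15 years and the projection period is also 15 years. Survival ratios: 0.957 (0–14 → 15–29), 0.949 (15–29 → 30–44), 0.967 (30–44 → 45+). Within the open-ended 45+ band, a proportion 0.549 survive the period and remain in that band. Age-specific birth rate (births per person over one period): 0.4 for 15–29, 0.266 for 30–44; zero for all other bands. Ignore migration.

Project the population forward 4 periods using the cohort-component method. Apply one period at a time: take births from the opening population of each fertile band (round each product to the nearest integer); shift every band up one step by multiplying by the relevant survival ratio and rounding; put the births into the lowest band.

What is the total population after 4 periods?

— Period 1 —
Births: 5250 × 0.4 = 2100  |  6100 × 0.266 = 1623 → 3723
15–29: 9100 × 0.957 = 8709
30–44: 5250 × 0.949 = 4982
45+: 6100 × 0.967 + 4050 × 0.549 = 5899 + 2223 = 8122
Giving 3723 / 8709 / 4982 / 8122.
— Period 2 —
Births: 8709 × 0.4 = 3484  |  4982 × 0.266 = 1325 → 4809
15–29: 3723 × 0.957 = 3563
30–44: 8709 × 0.949 = 8265
45+: 4982 × 0.967 + 8122 × 0.549 = 4818 + 4459 = 9277
Giving 4809 / 3563 / 8265 / 9277.
— Period 3 —
Births: 3563 × 0.4 = 1425  |  8265 × 0.266 = 2198 → 3623
15–29: 4809 × 0.957 = 4602
30–44: 3563 × 0.949 = 3381
45+: 8265 × 0.967 + 9277 × 0.549 = 7992 + 5093 = 13085
Giving 3623 / 4602 / 3381 / 13085.
— Period 4 —
Births: 4602 × 0.4 = 1841  |  3381 × 0.266 = 899 → 2740
15–29: 3623 × 0.957 = 3467
30–44: 4602 × 0.949 = 4367
45+: 3381 × 0.967 + 13085 × 0.549 = 3269 + 7184 = 10453
Giving 2740 / 3467 / 4367 / 10453.
Total after period 4: 2740 + 3467 + 4367 + 10453 = 21027

21027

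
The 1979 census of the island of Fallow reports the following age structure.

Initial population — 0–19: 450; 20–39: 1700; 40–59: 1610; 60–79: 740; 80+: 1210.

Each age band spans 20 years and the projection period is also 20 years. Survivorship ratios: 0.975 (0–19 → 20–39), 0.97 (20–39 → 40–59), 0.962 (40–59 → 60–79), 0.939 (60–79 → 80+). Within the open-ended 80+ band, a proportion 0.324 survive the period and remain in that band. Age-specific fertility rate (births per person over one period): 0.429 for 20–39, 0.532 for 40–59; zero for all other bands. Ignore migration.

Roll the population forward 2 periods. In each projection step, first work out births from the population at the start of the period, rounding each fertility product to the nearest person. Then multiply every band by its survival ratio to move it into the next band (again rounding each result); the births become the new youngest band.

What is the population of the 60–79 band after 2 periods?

1586

Period 1.
Births: 1700 × 0.429 = 729, 1610 × 0.532 = 857 → total 1586
20–39: 450 × 0.975 = 439
40–59: 1700 × 0.97 = 1649
60–79: 1610 × 0.962 = 1549
80+: 740 × 0.939 + 1210 × 0.324 = 695 + 392 = 1087
Giving 1586 / 439 / 1649 / 1549 / 1087.
Period 2.
Births: 439 × 0.429 = 188, 1649 × 0.532 = 877 → total 1065
20–39: 1586 × 0.975 = 1546
40–59: 439 × 0.97 = 426
60–79: 1649 × 0.962 = 1586
80+: 1549 × 0.939 + 1087 × 0.324 = 1455 + 352 = 1807
Giving 1065 / 1546 / 426 / 1586 / 1807.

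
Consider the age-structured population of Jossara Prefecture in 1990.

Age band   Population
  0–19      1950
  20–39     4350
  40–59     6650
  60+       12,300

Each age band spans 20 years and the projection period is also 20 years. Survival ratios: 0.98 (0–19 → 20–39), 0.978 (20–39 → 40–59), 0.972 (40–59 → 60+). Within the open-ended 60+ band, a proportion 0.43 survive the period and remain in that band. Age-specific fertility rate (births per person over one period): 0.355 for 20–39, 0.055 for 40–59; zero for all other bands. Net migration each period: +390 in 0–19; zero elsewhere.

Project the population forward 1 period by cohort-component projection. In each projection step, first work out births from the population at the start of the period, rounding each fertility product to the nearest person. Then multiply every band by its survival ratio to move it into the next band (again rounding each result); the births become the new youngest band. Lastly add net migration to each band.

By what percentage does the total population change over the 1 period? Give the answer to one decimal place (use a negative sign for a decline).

(Groups numbered youngest = 1 to oldest = 4.)
— Period 1 —
Births: 4350 × 0.355 = 1544  |  6650 × 0.055 = 366 → total 1910
Group 2: 1950 × 0.98 = 1911
Group 3: 4350 × 0.978 = 4254
Group 4: 6650 × 0.972 + 12300 × 0.43 = 6464 + 5289 = 11753
Net migration: Group 1 + 390 → 2300
→ [2300, 1911, 4254, 11753]
Total: 25250 → 20218; change = -5032; percentage change = -19.9%

-19.9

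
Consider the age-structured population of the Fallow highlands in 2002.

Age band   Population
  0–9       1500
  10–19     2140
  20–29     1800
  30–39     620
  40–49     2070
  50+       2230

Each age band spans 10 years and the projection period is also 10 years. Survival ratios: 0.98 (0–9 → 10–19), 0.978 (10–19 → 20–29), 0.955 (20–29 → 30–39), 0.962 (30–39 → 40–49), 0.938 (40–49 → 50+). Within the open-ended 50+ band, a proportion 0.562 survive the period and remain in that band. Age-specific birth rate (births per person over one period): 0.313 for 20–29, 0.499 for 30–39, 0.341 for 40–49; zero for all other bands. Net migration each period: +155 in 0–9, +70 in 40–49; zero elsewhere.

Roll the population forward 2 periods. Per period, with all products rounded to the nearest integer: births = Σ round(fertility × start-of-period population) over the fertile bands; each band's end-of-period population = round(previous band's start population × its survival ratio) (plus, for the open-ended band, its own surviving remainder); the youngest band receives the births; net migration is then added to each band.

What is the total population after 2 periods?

[period 1]
Births: 1800 × 0.313 = 563, 620 × 0.499 = 309, 2070 × 0.341 = 706 → 1578
10–19: 1500 × 0.98 = 1470
20–29: 2140 × 0.978 = 2093
30–39: 1800 × 0.955 = 1719
40–49: 620 × 0.962 = 596
50+: 2070 × 0.938 + 2230 × 0.562 = 1942 + 1253 = 3195
Net migration: 0–9 + 155 → 1733; 40–49 + 70 → 666
Population now: 0–9=1733, 10–19=1470, 20–29=2093, 30–39=1719, 40–49=666, 50+=3195
[period 2]
Births: 2093 × 0.313 = 655, 1719 × 0.499 = 858, 666 × 0.341 = 227 → 1740
10–19: 1733 × 0.98 = 1698
20–29: 1470 × 0.978 = 1438
30–39: 2093 × 0.955 = 1999
40–49: 1719 × 0.962 = 1654
50+: 666 × 0.938 + 3195 × 0.562 = 625 + 1796 = 2421
Net migration: 0–9 + 155 → 1895; 40–49 + 70 → 1724
Population now: 0–9=1895, 10–19=1698, 20–29=1438, 30–39=1999, 40–49=1724, 50+=2421
Total after period 2: 1895 + 1698 + 1438 + 1999 + 1724 + 2421 = 11175

11175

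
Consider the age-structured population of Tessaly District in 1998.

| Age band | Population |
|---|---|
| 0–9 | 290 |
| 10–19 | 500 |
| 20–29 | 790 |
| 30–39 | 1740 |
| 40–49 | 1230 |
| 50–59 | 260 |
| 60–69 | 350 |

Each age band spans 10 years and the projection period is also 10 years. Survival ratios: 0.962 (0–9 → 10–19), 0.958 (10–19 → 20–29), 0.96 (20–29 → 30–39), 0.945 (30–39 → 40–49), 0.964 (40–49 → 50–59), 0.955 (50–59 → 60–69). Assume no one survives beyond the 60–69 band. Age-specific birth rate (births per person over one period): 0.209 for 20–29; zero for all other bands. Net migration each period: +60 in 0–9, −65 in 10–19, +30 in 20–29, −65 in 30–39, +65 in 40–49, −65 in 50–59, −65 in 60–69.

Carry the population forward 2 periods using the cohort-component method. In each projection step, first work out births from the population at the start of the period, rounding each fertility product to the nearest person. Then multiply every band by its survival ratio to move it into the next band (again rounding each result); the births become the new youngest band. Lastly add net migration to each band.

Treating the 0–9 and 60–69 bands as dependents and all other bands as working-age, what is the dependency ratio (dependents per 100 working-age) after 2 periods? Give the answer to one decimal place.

(Groups numbered youngest = 1 to oldest = 7.)
[period 1]
Births: 790 × 0.209 = 165
Group 2: 290 × 0.962 = 279
Group 3: 500 × 0.958 = 479
Group 4: 790 × 0.96 = 758
Group 5: 1740 × 0.945 = 1644
Group 6: 1230 × 0.964 = 1186
Group 7: 260 × 0.955 = 248
Net migration: Group 1 + 60 → 225; Group 2 − 65 → 214; Group 3 + 30 → 509; Group 4 − 65 → 693; Group 5 + 65 → 1709; Group 6 − 65 → 1121; Group 7 − 65 → 183
Giving 225 / 214 / 509 / 693 / 1709 / 1121 / 183.
[period 2]
Births: 509 × 0.209 = 106
Group 2: 225 × 0.962 = 216
Group 3: 214 × 0.958 = 205
Group 4: 509 × 0.96 = 489
Group 5: 693 × 0.945 = 655
Group 6: 1709 × 0.964 = 1647
Group 7: 1121 × 0.955 = 1071
Net migration: Group 1 + 60 → 166; Group 2 − 65 → 151; Group 3 + 30 → 235; Group 4 − 65 → 424; Group 5 + 65 → 720; Group 6 − 65 → 1582; Group 7 − 65 → 1006
Giving 166 / 151 / 235 / 424 / 720 / 1582 / 1006.
Dependents (band 0–9 + band 60–69) = 166 + 1006 = 1172; working-age = 3112; ratio = 1172/3112 × 100 = 37.7

37.7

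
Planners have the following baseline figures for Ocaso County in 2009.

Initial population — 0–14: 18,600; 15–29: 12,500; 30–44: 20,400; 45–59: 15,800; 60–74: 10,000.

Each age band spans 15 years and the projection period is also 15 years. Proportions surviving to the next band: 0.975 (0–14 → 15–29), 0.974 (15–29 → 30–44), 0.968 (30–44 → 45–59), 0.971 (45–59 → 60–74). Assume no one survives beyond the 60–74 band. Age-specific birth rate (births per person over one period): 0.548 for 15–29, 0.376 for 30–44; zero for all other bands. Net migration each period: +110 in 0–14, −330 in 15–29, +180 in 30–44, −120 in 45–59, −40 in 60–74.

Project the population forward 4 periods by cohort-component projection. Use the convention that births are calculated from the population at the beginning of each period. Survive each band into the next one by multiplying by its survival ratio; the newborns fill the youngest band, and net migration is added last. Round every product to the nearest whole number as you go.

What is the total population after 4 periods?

69645

Period 1.
Births: 12500 × 0.548 = 6850 ; 20400 × 0.376 = 7670 → total 14520
15–29: 18600 × 0.975 = 18135
30–44: 12500 × 0.974 = 12175
45–59: 20400 × 0.968 = 19747
60–74: 15800 × 0.971 = 15342
Net migration: 0–14 + 110 → 14630; 15–29 − 330 → 17805; 30–44 + 180 → 12355; 45–59 − 120 → 19627; 60–74 − 40 → 15302
Population now: 0–14=14630, 15–29=17805, 30–44=12355, 45–59=19627, 60–74=15302
Period 2.
Births: 17805 × 0.548 = 9757 ; 12355 × 0.376 = 4645 → total 14402
15–29: 14630 × 0.975 = 14264
30–44: 17805 × 0.974 = 17342
45–59: 12355 × 0.968 = 11960
60–74: 19627 × 0.971 = 19058
Net migration: 0–14 + 110 → 14512; 15–29 − 330 → 13934; 30–44 + 180 → 17522; 45–59 − 120 → 11840; 60–74 − 40 → 19018
Population now: 0–14=14512, 15–29=13934, 30–44=17522, 45–59=11840, 60–74=19018
Period 3.
Births: 13934 × 0.548 = 7636 ; 17522 × 0.376 = 6588 → total 14224
15–29: 14512 × 0.975 = 14149
30–44: 13934 × 0.974 = 13572
45–59: 17522 × 0.968 = 16961
60–74: 11840 × 0.971 = 11497
Net migration: 0–14 + 110 → 14334; 15–29 − 330 → 13819; 30–44 + 180 → 13752; 45–59 − 120 → 16841; 60–74 − 40 → 11457
Population now: 0–14=14334, 15–29=13819, 30–44=13752, 45–59=16841, 60–74=11457
Period 4.
Births: 13819 × 0.548 = 7573 ; 13752 × 0.376 = 5171 → total 12744
15–29: 14334 × 0.975 = 13976
30–44: 13819 × 0.974 = 13460
45–59: 13752 × 0.968 = 13312
60–74: 16841 × 0.971 = 16353
Net migration: 0–14 + 110 → 12854; 15–29 − 330 → 13646; 30–44 + 180 → 13640; 45–59 − 120 → 13192; 60–74 − 40 → 16313
Population now: 0–14=12854, 15–29=13646, 30–44=13640, 45–59=13192, 60–74=16313
Total after period 4: 12854 + 13646 + 13640 + 13192 + 16313 = 69645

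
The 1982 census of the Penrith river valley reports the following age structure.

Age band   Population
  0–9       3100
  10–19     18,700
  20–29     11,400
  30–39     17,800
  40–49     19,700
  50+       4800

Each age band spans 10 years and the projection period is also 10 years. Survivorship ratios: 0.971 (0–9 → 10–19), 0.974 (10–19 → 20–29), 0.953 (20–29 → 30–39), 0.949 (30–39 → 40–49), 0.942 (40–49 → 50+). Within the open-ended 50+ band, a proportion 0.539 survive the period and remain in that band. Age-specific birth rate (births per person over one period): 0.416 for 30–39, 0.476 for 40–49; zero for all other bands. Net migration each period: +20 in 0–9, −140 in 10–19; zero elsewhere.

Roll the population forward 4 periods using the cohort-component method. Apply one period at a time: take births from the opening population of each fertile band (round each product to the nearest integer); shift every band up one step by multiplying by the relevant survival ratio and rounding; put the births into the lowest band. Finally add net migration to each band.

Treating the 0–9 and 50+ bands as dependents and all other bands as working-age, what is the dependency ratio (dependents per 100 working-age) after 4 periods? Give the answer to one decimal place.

Call the groups 1 to 6, youngest first.
Period 1:
Births: 17800 × 0.416 = 7405, 19700 × 0.476 = 9377 ⇒ total 16782
Group 2: 3100 × 0.971 = 3010
Group 3: 18700 × 0.974 = 18214
Group 4: 11400 × 0.953 = 10864
Group 5: 17800 × 0.949 = 16892
Group 6: 19700 × 0.942 + 4800 × 0.539 = 18557 + 2587 = 21144
Net migration: Group 1 + 20 → 16802; Group 2 − 140 → 2870
End of period: [16802, 2870, 18214, 10864, 16892, 21144]
Period 2:
Births: 10864 × 0.416 = 4519, 16892 × 0.476 = 8041 ⇒ total 12560
Group 2: 16802 × 0.971 = 16315
Group 3: 2870 × 0.974 = 2795
Group 4: 18214 × 0.953 = 17358
Group 5: 10864 × 0.949 = 10310
Group 6: 16892 × 0.942 + 21144 × 0.539 = 15912 + 11397 = 27309
Net migration: Group 1 + 20 → 12580; Group 2 − 140 → 16175
End of period: [12580, 16175, 2795, 17358, 10310, 27309]
Period 3:
Births: 17358 × 0.416 = 7221, 10310 × 0.476 = 4908 ⇒ total 12129
Group 2: 12580 × 0.971 = 12215
Group 3: 16175 × 0.974 = 15754
Group 4: 2795 × 0.953 = 2664
Group 5: 17358 × 0.949 = 16473
Group 6: 10310 × 0.942 + 27309 × 0.539 = 9712 + 14720 = 24432
Net migration: Group 1 + 20 → 12149; Group 2 − 140 → 12075
End of period: [12149, 12075, 15754, 2664, 16473, 24432]
Period 4:
Births: 2664 × 0.416 = 1108, 16473 × 0.476 = 7841 ⇒ total 8949
Group 2: 12149 × 0.971 = 11797
Group 3: 12075 × 0.974 = 11761
Group 4: 15754 × 0.953 = 15014
Group 5: 2664 × 0.949 = 2528
Group 6: 16473 × 0.942 + 24432 × 0.539 = 15518 + 13169 = 28687
Net migration: Group 1 + 20 → 8969; Group 2 − 140 → 11657
End of period: [8969, 11657, 11761, 15014, 2528, 28687]
Dependents (band 0–9 + band 50+) = 8969 + 28687 = 37656; working-age = 40960; ratio = 37656/40960 × 100 = 91.9

91.9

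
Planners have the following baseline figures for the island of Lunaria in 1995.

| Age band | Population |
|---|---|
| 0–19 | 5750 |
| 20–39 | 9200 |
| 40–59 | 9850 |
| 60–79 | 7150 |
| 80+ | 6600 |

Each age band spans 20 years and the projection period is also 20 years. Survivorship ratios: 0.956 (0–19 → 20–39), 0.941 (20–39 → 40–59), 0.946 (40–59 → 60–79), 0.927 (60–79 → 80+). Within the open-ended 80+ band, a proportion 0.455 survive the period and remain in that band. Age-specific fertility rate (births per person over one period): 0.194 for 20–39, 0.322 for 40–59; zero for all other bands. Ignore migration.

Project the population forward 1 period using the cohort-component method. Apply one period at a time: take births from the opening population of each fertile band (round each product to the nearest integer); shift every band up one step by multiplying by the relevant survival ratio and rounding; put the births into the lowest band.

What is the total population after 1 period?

After projecting period 1:
Births: 9200 * 0.194 = 1785 ; 9850 * 0.322 = 3172 — total 4957
20–39: 5750 * 0.956 = 5497
40–59: 9200 * 0.941 = 8657
60–79: 9850 * 0.946 = 9318
80+: 7150 * 0.927 + 6600 * 0.455 = 6628 + 3003 = 9631
End of period: [4957, 5497, 8657, 9318, 9631]
Total after period 1: 4957 + 5497 + 8657 + 9318 + 9631 = 38060

38060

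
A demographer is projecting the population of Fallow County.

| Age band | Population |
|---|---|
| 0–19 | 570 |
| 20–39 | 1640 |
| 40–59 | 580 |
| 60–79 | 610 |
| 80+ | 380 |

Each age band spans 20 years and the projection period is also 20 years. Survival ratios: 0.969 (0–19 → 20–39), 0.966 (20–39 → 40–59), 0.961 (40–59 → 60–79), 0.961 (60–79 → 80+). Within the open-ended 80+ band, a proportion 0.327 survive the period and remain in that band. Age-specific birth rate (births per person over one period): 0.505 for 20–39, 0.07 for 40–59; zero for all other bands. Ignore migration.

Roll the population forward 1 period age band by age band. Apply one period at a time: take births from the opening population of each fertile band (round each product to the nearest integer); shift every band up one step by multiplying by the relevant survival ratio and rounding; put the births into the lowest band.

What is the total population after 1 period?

Period 1.
Births: 1640 × 0.505 = 828  |  580 × 0.07 = 41 → 869
20–39: 570 × 0.969 = 552
40–59: 1640 × 0.966 = 1584
60–79: 580 × 0.961 = 557
80+: 610 × 0.961 + 380 × 0.327 = 586 + 124 = 710
Population now: 0–19=869, 20–39=552, 40–59=1584, 60–79=557, 80+=710
Total after period 1: 869 + 552 + 1584 + 557 + 710 = 4272

4272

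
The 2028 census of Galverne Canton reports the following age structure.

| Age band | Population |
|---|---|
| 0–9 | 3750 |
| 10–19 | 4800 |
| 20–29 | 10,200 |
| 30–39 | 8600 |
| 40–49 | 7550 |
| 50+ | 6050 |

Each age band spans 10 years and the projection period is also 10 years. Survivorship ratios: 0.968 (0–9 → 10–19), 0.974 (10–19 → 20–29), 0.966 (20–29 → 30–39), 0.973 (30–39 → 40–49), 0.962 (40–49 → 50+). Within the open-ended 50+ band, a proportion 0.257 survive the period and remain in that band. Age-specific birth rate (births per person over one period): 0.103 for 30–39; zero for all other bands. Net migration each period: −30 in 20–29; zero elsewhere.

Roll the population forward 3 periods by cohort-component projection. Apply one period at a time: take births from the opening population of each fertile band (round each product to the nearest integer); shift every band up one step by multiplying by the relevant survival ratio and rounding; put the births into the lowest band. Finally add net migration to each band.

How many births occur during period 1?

886

Numbering the groups 1..6 from youngest to oldest:
— Period 1 —
Births: 8600 * 0.103 = 886
Group 2: 3750 * 0.968 = 3630
Group 3: 4800 * 0.974 = 4675
Group 4: 10200 * 0.966 = 9853
Group 5: 8600 * 0.973 = 8368
Group 6: 7550 * 0.962 + 6050 * 0.257 = 7263 + 1555 = 8818
Net migration: Group 3 − 30 → 4645
Giving 886 / 3630 / 4645 / 9853 / 8368 / 8818.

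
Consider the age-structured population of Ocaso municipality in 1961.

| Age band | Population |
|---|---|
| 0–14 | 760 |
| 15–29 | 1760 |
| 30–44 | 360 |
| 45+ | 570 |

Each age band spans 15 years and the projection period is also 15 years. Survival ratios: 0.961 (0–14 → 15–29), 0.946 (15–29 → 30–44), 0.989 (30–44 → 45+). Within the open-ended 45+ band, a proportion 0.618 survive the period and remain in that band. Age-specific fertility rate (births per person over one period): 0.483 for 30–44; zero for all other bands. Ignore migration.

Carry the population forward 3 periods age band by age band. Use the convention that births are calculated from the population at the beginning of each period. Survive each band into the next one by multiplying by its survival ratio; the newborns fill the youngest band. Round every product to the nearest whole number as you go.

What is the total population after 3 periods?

3237

Let band 1 be 0–14 through band 4 = 45+.
Period 1.
Births: 360 × 0.483 = 174
Band 2: 760 × 0.961 = 730
Band 3: 1760 × 0.946 = 1665
Band 4: 360 × 0.989 + 570 × 0.618 = 356 + 352 = 708
→ [174, 730, 1665, 708]
Period 2.
Births: 1665 × 0.483 = 804
Band 2: 174 × 0.961 = 167
Band 3: 730 × 0.946 = 691
Band 4: 1665 × 0.989 + 708 × 0.618 = 1647 + 438 = 2085
→ [804, 167, 691, 2085]
Period 3.
Births: 691 × 0.483 = 334
Band 2: 804 × 0.961 = 773
Band 3: 167 × 0.946 = 158
Band 4: 691 × 0.989 + 2085 × 0.618 = 683 + 1289 = 1972
→ [334, 773, 158, 1972]
Total after period 3: 334 + 773 + 158 + 1972 = 3237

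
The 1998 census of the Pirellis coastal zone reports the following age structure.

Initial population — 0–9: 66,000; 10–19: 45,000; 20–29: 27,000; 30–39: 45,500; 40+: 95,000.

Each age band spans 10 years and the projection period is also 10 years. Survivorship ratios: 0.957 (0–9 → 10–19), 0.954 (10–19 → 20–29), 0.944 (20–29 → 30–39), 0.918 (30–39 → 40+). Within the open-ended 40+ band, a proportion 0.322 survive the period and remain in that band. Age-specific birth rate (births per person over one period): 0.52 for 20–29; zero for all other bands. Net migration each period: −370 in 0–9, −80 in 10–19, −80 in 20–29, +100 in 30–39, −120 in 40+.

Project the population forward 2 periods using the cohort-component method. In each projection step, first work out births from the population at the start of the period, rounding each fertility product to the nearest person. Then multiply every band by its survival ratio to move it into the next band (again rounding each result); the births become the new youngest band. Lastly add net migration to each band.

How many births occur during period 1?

14040

Call the bands 1 to 5, youngest first.
[period 1]
Births: 27000 * 0.52 = 14040
Band 2: 66000 * 0.957 = 63162
Band 3: 45000 * 0.954 = 42930
Band 4: 27000 * 0.944 = 25488
Band 5: 45500 * 0.918 + 95000 * 0.322 = 41769 + 30590 = 72359
Net migration: Band 1 − 370 → 13670; Band 2 − 80 → 63082; Band 3 − 80 → 42850; Band 4 + 100 → 25588; Band 5 − 120 → 72239
End of period: [13670, 63082, 42850, 25588, 72239]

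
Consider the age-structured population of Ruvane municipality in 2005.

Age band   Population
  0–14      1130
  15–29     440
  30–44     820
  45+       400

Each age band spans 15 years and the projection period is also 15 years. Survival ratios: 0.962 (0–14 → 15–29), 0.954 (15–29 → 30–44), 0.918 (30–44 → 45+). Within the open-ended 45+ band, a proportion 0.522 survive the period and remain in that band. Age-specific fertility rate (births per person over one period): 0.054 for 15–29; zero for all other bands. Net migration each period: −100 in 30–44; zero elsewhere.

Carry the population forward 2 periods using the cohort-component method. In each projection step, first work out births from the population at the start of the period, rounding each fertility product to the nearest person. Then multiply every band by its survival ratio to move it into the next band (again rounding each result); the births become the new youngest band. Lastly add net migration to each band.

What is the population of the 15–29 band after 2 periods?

23

Numbering the bands 1..4 from youngest to oldest:
Period 1:
Births: 440 × 0.054 = 24
Band 2: 1130 × 0.962 = 1087
Band 3: 440 × 0.954 = 420
Band 4: 820 × 0.918 + 400 × 0.522 = 753 + 209 = 962
Net migration: Band 3 − 100 → 320
→ [24, 1087, 320, 962]
Period 2:
Births: 1087 × 0.054 = 59
Band 2: 24 × 0.962 = 23
Band 3: 1087 × 0.954 = 1037
Band 4: 320 × 0.918 + 962 × 0.522 = 294 + 502 = 796
Net migration: Band 3 − 100 → 937
→ [59, 23, 937, 796]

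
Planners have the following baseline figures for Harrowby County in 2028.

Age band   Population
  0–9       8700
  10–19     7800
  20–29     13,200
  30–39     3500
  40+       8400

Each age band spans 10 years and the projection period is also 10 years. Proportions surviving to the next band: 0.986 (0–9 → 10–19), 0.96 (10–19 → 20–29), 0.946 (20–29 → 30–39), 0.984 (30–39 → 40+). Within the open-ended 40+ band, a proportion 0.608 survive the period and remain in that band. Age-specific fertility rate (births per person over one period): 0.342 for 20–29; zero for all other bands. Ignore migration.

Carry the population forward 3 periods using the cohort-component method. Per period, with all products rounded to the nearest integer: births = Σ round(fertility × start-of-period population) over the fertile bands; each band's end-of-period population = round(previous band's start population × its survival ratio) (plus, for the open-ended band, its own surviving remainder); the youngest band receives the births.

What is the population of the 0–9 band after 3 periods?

Numbering the bands 1..5 from youngest to oldest:
Period 1:
Births: 13200 × 0.342 = 4514
Band 2: 8700 × 0.986 = 8578
Band 3: 7800 × 0.96 = 7488
Band 4: 13200 × 0.946 = 12487
Band 5: 3500 × 0.984 + 8400 × 0.608 = 3444 + 5107 = 8551
Population now: 0–9=4514, 10–19=8578, 20–29=7488, 30–39=12487, 40+=8551
Period 2:
Births: 7488 × 0.342 = 2561
Band 2: 4514 × 0.986 = 4451
Band 3: 8578 × 0.96 = 8235
Band 4: 7488 × 0.946 = 7084
Band 5: 12487 × 0.984 + 8551 × 0.608 = 12287 + 5199 = 17486
Population now: 0–9=2561, 10–19=4451, 20–29=8235, 30–39=7084, 40+=17486
Period 3:
Births: 8235 × 0.342 = 2816
Band 2: 2561 × 0.986 = 2525
Band 3: 4451 × 0.96 = 4273
Band 4: 8235 × 0.946 = 7790
Band 5: 7084 × 0.984 + 17486 × 0.608 = 6971 + 10631 = 17602
Population now: 0–9=2816, 10–19=2525, 20–29=4273, 30–39=7790, 40+=17602

2816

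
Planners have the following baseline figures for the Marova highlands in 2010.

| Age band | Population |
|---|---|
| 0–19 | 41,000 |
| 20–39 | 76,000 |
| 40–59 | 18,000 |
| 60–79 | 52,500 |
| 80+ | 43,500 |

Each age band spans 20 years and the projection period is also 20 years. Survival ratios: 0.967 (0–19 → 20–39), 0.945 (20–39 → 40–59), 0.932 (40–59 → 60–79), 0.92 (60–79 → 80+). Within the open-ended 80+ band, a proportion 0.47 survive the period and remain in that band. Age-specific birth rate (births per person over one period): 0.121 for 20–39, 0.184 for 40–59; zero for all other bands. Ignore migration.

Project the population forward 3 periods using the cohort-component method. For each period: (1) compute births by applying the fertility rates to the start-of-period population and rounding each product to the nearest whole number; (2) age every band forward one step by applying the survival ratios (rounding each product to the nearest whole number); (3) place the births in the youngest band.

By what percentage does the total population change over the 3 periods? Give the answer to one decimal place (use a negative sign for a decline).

-32.4

Period 1:
Births: 76000 × 0.121 = 9196, 18000 × 0.184 = 3312 ⇒ total 12508
20–39: 41000 × 0.967 = 39647
40–59: 76000 × 0.945 = 71820
60–79: 18000 × 0.932 = 16776
80+: 52500 × 0.92 + 43500 × 0.47 = 48300 + 20445 = 68745
Giving 12508 / 39647 / 71820 / 16776 / 68745.
Period 2:
Births: 39647 × 0.121 = 4797, 71820 × 0.184 = 13215 ⇒ total 18012
20–39: 12508 × 0.967 = 12095
40–59: 39647 × 0.945 = 37466
60–79: 71820 × 0.932 = 66936
80+: 16776 × 0.92 + 68745 × 0.47 = 15434 + 32310 = 47744
Giving 18012 / 12095 / 37466 / 66936 / 47744.
Period 3:
Births: 12095 × 0.121 = 1463, 37466 × 0.184 = 6894 ⇒ total 8357
20–39: 18012 × 0.967 = 17418
40–59: 12095 × 0.945 = 11430
60–79: 37466 × 0.932 = 34918
80+: 66936 × 0.92 + 47744 × 0.47 = 61581 + 22440 = 84021
Giving 8357 / 17418 / 11430 / 34918 / 84021.
Total: 231000 → 156144; change = -74856; percentage change = -32.4%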